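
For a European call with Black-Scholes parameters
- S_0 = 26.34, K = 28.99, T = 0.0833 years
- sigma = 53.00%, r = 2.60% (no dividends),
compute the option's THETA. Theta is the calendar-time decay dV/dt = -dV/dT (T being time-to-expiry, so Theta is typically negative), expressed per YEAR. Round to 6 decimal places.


Answer: Theta = -8.541638

Derivation:
d1 = -0.5360427045; d2 = -0.6890099232
phi(d1) = 0.3455529388; exp(-qT) = 1.0000000000; exp(-rT) = 0.9978365437
Theta = -S*exp(-qT)*phi(d1)*sigma/(2*sqrt(T)) - r*K*exp(-rT)*N(d2) + q*S*exp(-qT)*N(d1)
N(d1) = 0.2959645184; N(d2) = 0.2454085115; sqrt(T) = 0.2886173938
Term 1 = -26.3400 * 1.0000000000 * 0.3455529388 * 0.5300 / (2 * 0.2886173938) = -8.3570641269
Term 2 = -0.0260 * 28.9900 * 0.9978365437 * 0.2454085115 = -0.1845740278
Term 3 = 0 (no dividend yield, q = 0)
Theta = -8.3570641269 + (-0.1845740278) + (0.0000000000) = -8.541638


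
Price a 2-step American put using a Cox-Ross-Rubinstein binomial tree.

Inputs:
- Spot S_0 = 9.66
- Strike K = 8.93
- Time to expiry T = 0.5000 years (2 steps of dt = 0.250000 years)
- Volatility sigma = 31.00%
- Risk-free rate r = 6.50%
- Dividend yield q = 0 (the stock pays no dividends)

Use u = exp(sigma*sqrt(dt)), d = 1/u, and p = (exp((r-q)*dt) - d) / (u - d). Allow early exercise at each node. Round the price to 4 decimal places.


dt = T/N = 0.250000
u = exp(sigma*sqrt(dt)) = 1.167658; d = 1/u = 0.856415
p = (exp((r-q)*dt) - d) / (u - d) = 0.513964
Discount per step: exp(-r*dt) = 0.983881
Stock lattice S(k, i) with i counting down-moves:
  k=0: S(0,0) = 9.6600
  k=1: S(1,0) = 11.2796; S(1,1) = 8.2730
  k=2: S(2,0) = 13.1707; S(2,1) = 9.6600; S(2,2) = 7.0851
Terminal payoffs V(N, i) = max(K - S_T, 0):
  V(2,0) = 0.000000; V(2,1) = 0.000000; V(2,2) = 1.844902
Backward induction: V(k, i) = exp(-r*dt) * [p * V(k+1, i) + (1-p) * V(k+1, i+1)]; then take max(V_cont, immediate exercise) for American.
  V(1,0) = exp(-r*dt) * [p*0.000000 + (1-p)*0.000000] = 0.000000; exercise = 0.000000; V(1,0) = max -> 0.000000
  V(1,1) = exp(-r*dt) * [p*0.000000 + (1-p)*1.844902] = 0.882236; exercise = 0.657029; V(1,1) = max -> 0.882236
  V(0,0) = exp(-r*dt) * [p*0.000000 + (1-p)*0.882236] = 0.421887; exercise = 0.000000; V(0,0) = max -> 0.421887

Answer: Price = V(0,0) = 0.4219


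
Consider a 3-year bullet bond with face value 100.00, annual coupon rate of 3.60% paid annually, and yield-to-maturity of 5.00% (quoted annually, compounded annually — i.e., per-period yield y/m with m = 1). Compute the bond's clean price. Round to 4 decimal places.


Coupon per period c = face * coupon_rate / m = 3.600000
Periods per year m = 1; per-period yield y/m = 0.050000
Number of cashflows N = 3
Cashflows (t years, CF_t, discount factor 1/(1+y/m)^(m*t), PV):
  t = 1.0000: CF_t = 3.600000, DF = 0.952381, PV = 3.428571
  t = 2.0000: CF_t = 3.600000, DF = 0.907029, PV = 3.265306
  t = 3.0000: CF_t = 103.600000, DF = 0.863838, PV = 89.493575
Price P = sum_t PV_t = 96.187453

Answer: Price = 96.1875


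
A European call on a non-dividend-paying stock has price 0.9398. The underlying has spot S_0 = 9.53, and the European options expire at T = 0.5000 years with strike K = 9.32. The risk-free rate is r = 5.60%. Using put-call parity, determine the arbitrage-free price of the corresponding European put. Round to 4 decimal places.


Answer: Put price = 0.4725

Derivation:
Put-call parity: C - P = S_0 * exp(-qT) - K * exp(-rT).
S_0 * exp(-qT) = 9.5300 * 1.00000000 = 9.53000000
K * exp(-rT) = 9.3200 * 0.97238837 = 9.06265958
P = C - S*exp(-qT) + K*exp(-rT)
P = 0.9398 - 9.53000000 + 9.06265958 = 0.4725


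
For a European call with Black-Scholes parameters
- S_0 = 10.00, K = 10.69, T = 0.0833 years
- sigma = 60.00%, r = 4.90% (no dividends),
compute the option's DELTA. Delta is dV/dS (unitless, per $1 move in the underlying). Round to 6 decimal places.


Answer: Delta = 0.391600

Derivation:
d1 = -0.2751504995; d2 = -0.4483209358
phi(d1) = 0.3841230128; exp(-qT) = 1.0000000000; exp(-rT) = 0.9959266188
N(d1) = 0.3916003076
Delta = exp(-qT) * N(d1) = 1.0000000000 * 0.3916003076 = 0.391600


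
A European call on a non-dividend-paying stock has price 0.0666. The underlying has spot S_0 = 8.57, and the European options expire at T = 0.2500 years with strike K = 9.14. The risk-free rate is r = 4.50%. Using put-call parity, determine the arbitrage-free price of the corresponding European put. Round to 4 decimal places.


Answer: Put price = 0.5344

Derivation:
Put-call parity: C - P = S_0 * exp(-qT) - K * exp(-rT).
S_0 * exp(-qT) = 8.5700 * 1.00000000 = 8.57000000
K * exp(-rT) = 9.1400 * 0.98881304 = 9.03775123
P = C - S*exp(-qT) + K*exp(-rT)
P = 0.0666 - 8.57000000 + 9.03775123 = 0.5344


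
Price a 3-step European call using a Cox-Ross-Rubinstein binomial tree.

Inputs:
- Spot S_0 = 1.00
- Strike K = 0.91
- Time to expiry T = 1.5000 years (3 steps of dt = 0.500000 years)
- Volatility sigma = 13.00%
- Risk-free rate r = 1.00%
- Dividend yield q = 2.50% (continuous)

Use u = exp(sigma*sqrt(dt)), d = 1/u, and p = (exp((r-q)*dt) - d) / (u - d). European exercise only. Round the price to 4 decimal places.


dt = T/N = 0.500000
u = exp(sigma*sqrt(dt)) = 1.096281; d = 1/u = 0.912175
p = (exp((r-q)*dt) - d) / (u - d) = 0.436450
Discount per step: exp(-r*dt) = 0.995012
Stock lattice S(k, i) with i counting down-moves:
  k=0: S(0,0) = 1.0000
  k=1: S(1,0) = 1.0963; S(1,1) = 0.9122
  k=2: S(2,0) = 1.2018; S(2,1) = 1.0000; S(2,2) = 0.8321
  k=3: S(3,0) = 1.3175; S(3,1) = 1.0963; S(3,2) = 0.9122; S(3,3) = 0.7590
Terminal payoffs V(N, i) = max(S_T - K, 0):
  V(3,0) = 0.407547; V(3,1) = 0.186281; V(3,2) = 0.002175; V(3,3) = 0.000000
Backward induction: V(k, i) = exp(-r*dt) * [p * V(k+1, i) + (1-p) * V(k+1, i+1)].
  V(2,0) = exp(-r*dt) * [p*0.407547 + (1-p)*0.186281] = 0.281442
  V(2,1) = exp(-r*dt) * [p*0.186281 + (1-p)*0.002175] = 0.082116
  V(2,2) = exp(-r*dt) * [p*0.002175 + (1-p)*0.000000] = 0.000944
  V(1,0) = exp(-r*dt) * [p*0.281442 + (1-p)*0.082116] = 0.168269
  V(1,1) = exp(-r*dt) * [p*0.082116 + (1-p)*0.000944] = 0.036191
  V(0,0) = exp(-r*dt) * [p*0.168269 + (1-p)*0.036191] = 0.093368

Answer: Price = V(0,0) = 0.0934


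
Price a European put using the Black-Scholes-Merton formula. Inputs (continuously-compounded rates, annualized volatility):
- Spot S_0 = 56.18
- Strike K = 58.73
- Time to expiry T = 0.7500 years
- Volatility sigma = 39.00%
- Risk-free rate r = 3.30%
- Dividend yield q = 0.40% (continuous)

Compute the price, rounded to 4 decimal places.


Answer: Price = 8.2556

Derivation:
d1 = (ln(S/K) + (r - q + 0.5*sigma^2) * T) / (sigma * sqrt(T)) = 0.10184356
d2 = d1 - sigma * sqrt(T) = -0.23590635
exp(-rT) = 0.97555377; exp(-qT) = 0.99700450
P = K * exp(-rT) * N(-d2) - S_0 * exp(-qT) * N(-d1)
N(-d1) = 0.45944043; N(-d2) = 0.59324733
P = 58.7300 * 0.97555377 * 0.59324733 - 56.1800 * 0.99700450 * 0.45944043 = 8.2556


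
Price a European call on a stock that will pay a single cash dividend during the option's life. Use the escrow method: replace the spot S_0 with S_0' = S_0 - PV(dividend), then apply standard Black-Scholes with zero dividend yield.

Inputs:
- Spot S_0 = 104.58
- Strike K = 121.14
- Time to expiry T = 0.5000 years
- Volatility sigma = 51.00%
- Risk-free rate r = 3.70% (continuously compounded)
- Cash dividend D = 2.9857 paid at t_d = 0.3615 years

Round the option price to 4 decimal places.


Answer: Price = 8.5909

Derivation:
PV(D) = D * exp(-r * t_d) = 2.9857 * 0.98671355 = 2.94603066
S_0' = S_0 - PV(D) = 104.5800 - 2.94603066 = 101.63396934
d1 = (ln(S_0'/K) + (r + sigma^2/2)*T) / (sigma*sqrt(T)) = -0.25523526
d2 = d1 - sigma*sqrt(T) = -0.61585972
exp(-rT) = 0.98167007
N(d1) = 0.39927070; N(d2) = 0.26899355
C = S_0' * N(d1) - K * exp(-rT) * N(d2) = 101.63396934 * 0.39927070 - 121.1400 * 0.98167007 * 0.26899355 = 8.5909


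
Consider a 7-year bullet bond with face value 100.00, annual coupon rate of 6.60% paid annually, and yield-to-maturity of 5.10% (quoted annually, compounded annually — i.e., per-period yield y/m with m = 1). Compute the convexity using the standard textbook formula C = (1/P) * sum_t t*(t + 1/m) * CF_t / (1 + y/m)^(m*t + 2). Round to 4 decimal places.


Answer: Convexity = 39.9890

Derivation:
Coupon per period c = face * coupon_rate / m = 6.600000
Periods per year m = 1; per-period yield y/m = 0.051000
Number of cashflows N = 7
Cashflows (t years, CF_t, discount factor 1/(1+y/m)^(m*t), PV):
  t = 1.0000: CF_t = 6.600000, DF = 0.951475, PV = 6.279734
  t = 2.0000: CF_t = 6.600000, DF = 0.905304, PV = 5.975008
  t = 3.0000: CF_t = 6.600000, DF = 0.861374, PV = 5.685070
  t = 4.0000: CF_t = 6.600000, DF = 0.819576, PV = 5.409200
  t = 5.0000: CF_t = 6.600000, DF = 0.779806, PV = 5.146718
  t = 6.0000: CF_t = 6.600000, DF = 0.741965, PV = 4.896972
  t = 7.0000: CF_t = 106.600000, DF = 0.705961, PV = 75.255491
Price P = sum_t PV_t = 108.648193
Convexity numerator sum_t t*(t + 1/m) * CF_t / (1+y/m)^(m*t + 2):
  t = 1.0000: term = 11.370139
  t = 2.0000: term = 32.455202
  t = 3.0000: term = 61.760614
  t = 4.0000: term = 97.939444
  t = 5.0000: term = 139.780368
  t = 6.0000: term = 186.196493
  t = 7.0000: term = 3815.230554
Convexity = (1/P) * sum = 4344.732814 / 108.648193 = 39.989002


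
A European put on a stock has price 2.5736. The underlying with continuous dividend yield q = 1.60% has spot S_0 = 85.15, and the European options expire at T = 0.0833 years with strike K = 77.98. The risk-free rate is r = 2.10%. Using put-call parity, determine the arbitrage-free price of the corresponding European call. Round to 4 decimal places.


Put-call parity: C - P = S_0 * exp(-qT) - K * exp(-rT).
S_0 * exp(-qT) = 85.1500 * 0.99866809 = 85.03658767
K * exp(-rT) = 77.9800 * 0.99825223 = 77.84370883
C = P + S*exp(-qT) - K*exp(-rT)
C = 2.5736 + 85.03658767 - 77.84370883 = 9.7665

Answer: Call price = 9.7665


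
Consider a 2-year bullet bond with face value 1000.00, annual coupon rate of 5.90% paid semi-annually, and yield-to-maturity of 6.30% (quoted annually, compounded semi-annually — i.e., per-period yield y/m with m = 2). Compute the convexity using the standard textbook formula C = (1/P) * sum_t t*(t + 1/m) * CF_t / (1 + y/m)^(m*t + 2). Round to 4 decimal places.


Coupon per period c = face * coupon_rate / m = 29.500000
Periods per year m = 2; per-period yield y/m = 0.031500
Number of cashflows N = 4
Cashflows (t years, CF_t, discount factor 1/(1+y/m)^(m*t), PV):
  t = 0.5000: CF_t = 29.500000, DF = 0.969462, PV = 28.599127
  t = 1.0000: CF_t = 29.500000, DF = 0.939856, PV = 27.725766
  t = 1.5000: CF_t = 29.500000, DF = 0.911155, PV = 26.879075
  t = 2.0000: CF_t = 1029.500000, DF = 0.883330, PV = 909.388424
Price P = sum_t PV_t = 992.592393
Convexity numerator sum_t t*(t + 1/m) * CF_t / (1+y/m)^(m*t + 2):
  t = 0.5000: term = 13.439537
  t = 1.0000: term = 39.087361
  t = 1.5000: term = 75.787418
  t = 2.0000: term = 4273.472971
Convexity = (1/P) * sum = 4401.787286 / 992.592393 = 4.434637

Answer: Convexity = 4.4346


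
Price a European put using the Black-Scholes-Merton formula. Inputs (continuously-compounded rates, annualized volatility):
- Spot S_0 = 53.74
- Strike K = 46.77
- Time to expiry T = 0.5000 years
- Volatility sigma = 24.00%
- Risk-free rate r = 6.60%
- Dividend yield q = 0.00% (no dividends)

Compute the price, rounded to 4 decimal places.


Answer: Price = 0.6786

Derivation:
d1 = (ln(S/K) + (r - q + 0.5*sigma^2) * T) / (sigma * sqrt(T)) = 1.09787539
d2 = d1 - sigma * sqrt(T) = 0.92816976
exp(-rT) = 0.96753856; exp(-qT) = 1.00000000
P = K * exp(-rT) * N(-d2) - S_0 * exp(-qT) * N(-d1)
N(-d1) = 0.13612945; N(-d2) = 0.17665976
P = 46.7700 * 0.96753856 * 0.17665976 - 53.7400 * 1.00000000 * 0.13612945 = 0.6786


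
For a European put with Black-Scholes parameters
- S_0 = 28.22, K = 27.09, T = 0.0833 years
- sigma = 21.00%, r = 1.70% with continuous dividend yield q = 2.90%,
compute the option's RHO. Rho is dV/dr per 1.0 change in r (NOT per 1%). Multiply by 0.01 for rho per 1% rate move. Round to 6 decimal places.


d1 = 0.6880662316; d2 = 0.6274565789
phi(d1) = 0.3148508946; exp(-qT) = 0.9975872155; exp(-rT) = 0.9985849022
N(-d2) = 0.2651799951
Rho = -K*T*exp(-rT)*N(-d2) = -27.0900 * 0.0833 * 0.9985849022 * 0.2651799951 = -0.597558

Answer: Rho = -0.597558


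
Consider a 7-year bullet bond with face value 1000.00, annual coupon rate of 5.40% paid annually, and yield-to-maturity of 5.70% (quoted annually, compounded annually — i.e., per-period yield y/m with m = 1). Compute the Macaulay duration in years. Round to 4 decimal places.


Answer: Macaulay duration = 6.0016 years

Derivation:
Coupon per period c = face * coupon_rate / m = 54.000000
Periods per year m = 1; per-period yield y/m = 0.057000
Number of cashflows N = 7
Cashflows (t years, CF_t, discount factor 1/(1+y/m)^(m*t), PV):
  t = 1.0000: CF_t = 54.000000, DF = 0.946074, PV = 51.087985
  t = 2.0000: CF_t = 54.000000, DF = 0.895056, PV = 48.333004
  t = 3.0000: CF_t = 54.000000, DF = 0.846789, PV = 45.726588
  t = 4.0000: CF_t = 54.000000, DF = 0.801125, PV = 43.260727
  t = 5.0000: CF_t = 54.000000, DF = 0.757923, PV = 40.927840
  t = 6.0000: CF_t = 54.000000, DF = 0.717051, PV = 38.720757
  t = 7.0000: CF_t = 1054.000000, DF = 0.678383, PV = 715.015900
Price P = sum_t PV_t = 983.072800
Macaulay numerator sum_t t * PV_t:
  t * PV_t at t = 1.0000: 51.087985
  t * PV_t at t = 2.0000: 96.666007
  t * PV_t at t = 3.0000: 137.179764
  t * PV_t at t = 4.0000: 173.042907
  t * PV_t at t = 5.0000: 204.639199
  t * PV_t at t = 6.0000: 232.324540
  t * PV_t at t = 7.0000: 5005.111303
Macaulay duration D = (sum_t t * PV_t) / P = 5900.051706 / 983.072800 = 6.001643


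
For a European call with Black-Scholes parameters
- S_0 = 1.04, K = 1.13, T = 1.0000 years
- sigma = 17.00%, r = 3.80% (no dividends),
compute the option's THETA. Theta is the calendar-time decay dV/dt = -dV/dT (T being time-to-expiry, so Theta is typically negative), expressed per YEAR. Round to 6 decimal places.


Answer: Theta = -0.049720

Derivation:
d1 = -0.1796877622; d2 = -0.3496877622
phi(d1) = 0.3925535260; exp(-qT) = 1.0000000000; exp(-rT) = 0.9627129409
Theta = -S*exp(-qT)*phi(d1)*sigma/(2*sqrt(T)) - r*K*exp(-rT)*N(d2) + q*S*exp(-qT)*N(d1)
N(d1) = 0.4286988507; N(d2) = 0.3632865195; sqrt(T) = 1.0000000000
Term 1 = -1.0400 * 1.0000000000 * 0.3925535260 * 0.1700 / (2 * 1.0000000000) = -0.0347017317
Term 2 = -0.0380 * 1.1300 * 0.9627129409 * 0.3632865195 = -0.0150178628
Term 3 = 0 (no dividend yield, q = 0)
Theta = -0.0347017317 + (-0.0150178628) + (0.0000000000) = -0.049720


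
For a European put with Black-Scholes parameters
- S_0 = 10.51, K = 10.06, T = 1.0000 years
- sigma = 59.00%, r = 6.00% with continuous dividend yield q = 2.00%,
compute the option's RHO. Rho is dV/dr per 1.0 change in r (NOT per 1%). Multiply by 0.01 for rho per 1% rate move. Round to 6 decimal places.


d1 = 0.4369661360; d2 = -0.1530338640
phi(d1) = 0.3626169503; exp(-qT) = 0.9801986733; exp(-rT) = 0.9417645336
N(-d2) = 0.5608142149
Rho = -K*T*exp(-rT)*N(-d2) = -10.0600 * 1.0000 * 0.9417645336 * 0.5608142149 = -5.313239

Answer: Rho = -5.313239


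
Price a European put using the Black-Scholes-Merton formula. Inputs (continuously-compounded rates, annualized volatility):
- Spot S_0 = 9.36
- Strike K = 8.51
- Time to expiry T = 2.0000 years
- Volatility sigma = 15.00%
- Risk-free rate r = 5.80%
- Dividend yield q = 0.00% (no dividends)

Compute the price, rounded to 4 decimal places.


d1 = (ln(S/K) + (r - q + 0.5*sigma^2) * T) / (sigma * sqrt(T)) = 1.10168815
d2 = d1 - sigma * sqrt(T) = 0.88955611
exp(-rT) = 0.89047522; exp(-qT) = 1.00000000
P = K * exp(-rT) * N(-d2) - S_0 * exp(-qT) * N(-d1)
N(-d1) = 0.13529864; N(-d2) = 0.18685214
P = 8.5100 * 0.89047522 * 0.18685214 - 9.3600 * 1.00000000 * 0.13529864 = 0.1496

Answer: Price = 0.1496


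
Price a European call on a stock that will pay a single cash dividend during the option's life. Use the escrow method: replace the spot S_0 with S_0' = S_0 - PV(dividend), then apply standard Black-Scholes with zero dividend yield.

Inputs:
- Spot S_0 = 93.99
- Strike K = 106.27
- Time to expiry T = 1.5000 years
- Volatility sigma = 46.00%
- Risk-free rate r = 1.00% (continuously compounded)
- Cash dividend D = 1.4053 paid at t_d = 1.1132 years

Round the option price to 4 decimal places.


Answer: Price = 16.3399

Derivation:
PV(D) = D * exp(-r * t_d) = 1.4053 * 0.98892973 = 1.38974295
S_0' = S_0 - PV(D) = 93.9900 - 1.38974295 = 92.60025705
d1 = (ln(S_0'/K) + (r + sigma^2/2)*T) / (sigma*sqrt(T)) = 0.06391552
d2 = d1 - sigma*sqrt(T) = -0.49946712
exp(-rT) = 0.98511194
N(d1) = 0.52548125; N(d2) = 0.30872517
C = S_0' * N(d1) - K * exp(-rT) * N(d2) = 92.60025705 * 0.52548125 - 106.2700 * 0.98511194 * 0.30872517 = 16.3399


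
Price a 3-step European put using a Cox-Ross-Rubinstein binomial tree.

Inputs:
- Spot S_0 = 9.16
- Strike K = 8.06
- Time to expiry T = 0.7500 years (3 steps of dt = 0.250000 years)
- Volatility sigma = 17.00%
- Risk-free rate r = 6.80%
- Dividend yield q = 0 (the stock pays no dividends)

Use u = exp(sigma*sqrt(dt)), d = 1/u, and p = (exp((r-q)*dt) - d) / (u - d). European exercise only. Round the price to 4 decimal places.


Answer: Price = V(0,0) = 0.0680

Derivation:
dt = T/N = 0.250000
u = exp(sigma*sqrt(dt)) = 1.088717; d = 1/u = 0.918512
p = (exp((r-q)*dt) - d) / (u - d) = 0.579496
Discount per step: exp(-r*dt) = 0.983144
Stock lattice S(k, i) with i counting down-moves:
  k=0: S(0,0) = 9.1600
  k=1: S(1,0) = 9.9726; S(1,1) = 8.4136
  k=2: S(2,0) = 10.8574; S(2,1) = 9.1600; S(2,2) = 7.7280
  k=3: S(3,0) = 11.8206; S(3,1) = 9.9726; S(3,2) = 8.4136; S(3,3) = 7.0982
Terminal payoffs V(N, i) = max(K - S_T, 0):
  V(3,0) = 0.000000; V(3,1) = 0.000000; V(3,2) = 0.000000; V(3,3) = 0.961765
Backward induction: V(k, i) = exp(-r*dt) * [p * V(k+1, i) + (1-p) * V(k+1, i+1)].
  V(2,0) = exp(-r*dt) * [p*0.000000 + (1-p)*0.000000] = 0.000000
  V(2,1) = exp(-r*dt) * [p*0.000000 + (1-p)*0.000000] = 0.000000
  V(2,2) = exp(-r*dt) * [p*0.000000 + (1-p)*0.961765] = 0.397609
  V(1,0) = exp(-r*dt) * [p*0.000000 + (1-p)*0.000000] = 0.000000
  V(1,1) = exp(-r*dt) * [p*0.000000 + (1-p)*0.397609] = 0.164378
  V(0,0) = exp(-r*dt) * [p*0.000000 + (1-p)*0.164378] = 0.067956


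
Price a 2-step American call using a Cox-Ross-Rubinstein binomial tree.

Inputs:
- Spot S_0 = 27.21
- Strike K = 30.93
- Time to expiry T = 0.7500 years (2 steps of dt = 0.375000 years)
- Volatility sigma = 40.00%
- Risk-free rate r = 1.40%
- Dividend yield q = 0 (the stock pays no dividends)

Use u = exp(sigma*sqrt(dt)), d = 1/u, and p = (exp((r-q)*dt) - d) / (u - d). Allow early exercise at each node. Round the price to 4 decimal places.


Answer: Price = V(0,0) = 2.6978

Derivation:
dt = T/N = 0.375000
u = exp(sigma*sqrt(dt)) = 1.277556; d = 1/u = 0.782744
p = (exp((r-q)*dt) - d) / (u - d) = 0.449705
Discount per step: exp(-r*dt) = 0.994764
Stock lattice S(k, i) with i counting down-moves:
  k=0: S(0,0) = 27.2100
  k=1: S(1,0) = 34.7623; S(1,1) = 21.2985
  k=2: S(2,0) = 44.4108; S(2,1) = 27.2100; S(2,2) = 16.6713
Terminal payoffs V(N, i) = max(S_T - K, 0):
  V(2,0) = 13.480792; V(2,1) = 0.000000; V(2,2) = 0.000000
Backward induction: V(k, i) = exp(-r*dt) * [p * V(k+1, i) + (1-p) * V(k+1, i+1)]; then take max(V_cont, immediate exercise) for American.
  V(1,0) = exp(-r*dt) * [p*13.480792 + (1-p)*0.000000] = 6.030637; exercise = 3.832302; V(1,0) = max -> 6.030637
  V(1,1) = exp(-r*dt) * [p*0.000000 + (1-p)*0.000000] = 0.000000; exercise = 0.000000; V(1,1) = max -> 0.000000
  V(0,0) = exp(-r*dt) * [p*6.030637 + (1-p)*0.000000] = 2.697808; exercise = 0.000000; V(0,0) = max -> 2.697808


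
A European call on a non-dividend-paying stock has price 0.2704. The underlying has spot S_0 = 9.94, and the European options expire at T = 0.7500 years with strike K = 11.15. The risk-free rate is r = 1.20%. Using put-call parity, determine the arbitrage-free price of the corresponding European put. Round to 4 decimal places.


Put-call parity: C - P = S_0 * exp(-qT) - K * exp(-rT).
S_0 * exp(-qT) = 9.9400 * 1.00000000 = 9.94000000
K * exp(-rT) = 11.1500 * 0.99104038 = 11.05010022
P = C - S*exp(-qT) + K*exp(-rT)
P = 0.2704 - 9.94000000 + 11.05010022 = 1.3805

Answer: Put price = 1.3805


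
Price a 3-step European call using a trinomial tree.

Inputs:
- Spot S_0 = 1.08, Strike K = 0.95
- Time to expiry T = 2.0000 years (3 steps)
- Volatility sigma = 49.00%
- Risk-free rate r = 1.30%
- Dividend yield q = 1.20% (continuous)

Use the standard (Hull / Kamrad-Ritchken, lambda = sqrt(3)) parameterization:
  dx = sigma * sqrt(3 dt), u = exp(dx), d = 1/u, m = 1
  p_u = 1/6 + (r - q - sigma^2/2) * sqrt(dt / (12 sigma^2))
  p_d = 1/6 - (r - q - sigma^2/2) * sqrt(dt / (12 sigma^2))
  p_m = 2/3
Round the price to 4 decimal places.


dt = T/N = 0.666667; dx = sigma*sqrt(3*dt) = 0.692965
u = exp(dx) = 1.999635; d = 1/u = 0.500091
p_u = 0.109401, p_m = 0.666667, p_d = 0.223933
Discount per step: exp(-r*dt) = 0.991371
Stock lattice S(k, j) with j the centered position index:
  k=0: S(0,+0) = 1.0800
  k=1: S(1,-1) = 0.5401; S(1,+0) = 1.0800; S(1,+1) = 2.1596
  k=2: S(2,-2) = 0.2701; S(2,-1) = 0.5401; S(2,+0) = 1.0800; S(2,+1) = 2.1596; S(2,+2) = 4.3184
  k=3: S(3,-3) = 0.1351; S(3,-2) = 0.2701; S(3,-1) = 0.5401; S(3,+0) = 1.0800; S(3,+1) = 2.1596; S(3,+2) = 4.3184; S(3,+3) = 8.6353
Terminal payoffs V(N, j) = max(S_T - K, 0):
  V(3,-3) = 0.000000; V(3,-2) = 0.000000; V(3,-1) = 0.000000; V(3,+0) = 0.130000; V(3,+1) = 1.209606; V(3,+2) = 3.368423; V(3,+3) = 7.685270
Backward induction: V(k, j) = exp(-r*dt) * [p_u * V(k+1, j+1) + p_m * V(k+1, j) + p_d * V(k+1, j-1)]
  V(2,-2) = exp(-r*dt) * [p_u*0.000000 + p_m*0.000000 + p_d*0.000000] = 0.000000
  V(2,-1) = exp(-r*dt) * [p_u*0.130000 + p_m*0.000000 + p_d*0.000000] = 0.014099
  V(2,+0) = exp(-r*dt) * [p_u*1.209606 + p_m*0.130000 + p_d*0.000000] = 0.217109
  V(2,+1) = exp(-r*dt) * [p_u*3.368423 + p_m*1.209606 + p_d*0.130000] = 1.193633
  V(2,+2) = exp(-r*dt) * [p_u*7.685270 + p_m*3.368423 + p_d*1.209606] = 3.328289
  V(1,-1) = exp(-r*dt) * [p_u*0.217109 + p_m*0.014099 + p_d*0.000000] = 0.032865
  V(1,+0) = exp(-r*dt) * [p_u*1.193633 + p_m*0.217109 + p_d*0.014099] = 0.276077
  V(1,+1) = exp(-r*dt) * [p_u*3.328289 + p_m*1.193633 + p_d*0.217109] = 1.198062
  V(0,+0) = exp(-r*dt) * [p_u*1.198062 + p_m*0.276077 + p_d*0.032865] = 0.319697

Answer: Price = V(0,0) = 0.3197


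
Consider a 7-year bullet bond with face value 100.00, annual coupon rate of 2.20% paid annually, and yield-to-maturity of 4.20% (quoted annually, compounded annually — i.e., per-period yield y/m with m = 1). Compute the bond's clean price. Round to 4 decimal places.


Answer: Price = 88.0841

Derivation:
Coupon per period c = face * coupon_rate / m = 2.200000
Periods per year m = 1; per-period yield y/m = 0.042000
Number of cashflows N = 7
Cashflows (t years, CF_t, discount factor 1/(1+y/m)^(m*t), PV):
  t = 1.0000: CF_t = 2.200000, DF = 0.959693, PV = 2.111324
  t = 2.0000: CF_t = 2.200000, DF = 0.921010, PV = 2.026223
  t = 3.0000: CF_t = 2.200000, DF = 0.883887, PV = 1.944552
  t = 4.0000: CF_t = 2.200000, DF = 0.848260, PV = 1.866173
  t = 5.0000: CF_t = 2.200000, DF = 0.814069, PV = 1.790953
  t = 6.0000: CF_t = 2.200000, DF = 0.781257, PV = 1.718764
  t = 7.0000: CF_t = 102.200000, DF = 0.749766, PV = 76.626125
Price P = sum_t PV_t = 88.084114


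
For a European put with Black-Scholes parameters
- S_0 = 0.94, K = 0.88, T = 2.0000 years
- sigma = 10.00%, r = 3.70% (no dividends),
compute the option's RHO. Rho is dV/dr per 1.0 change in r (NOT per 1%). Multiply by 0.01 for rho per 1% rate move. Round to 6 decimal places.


d1 = 1.0603629592; d2 = 0.9189416029
phi(d1) = 0.2273821184; exp(-qT) = 1.0000000000; exp(-rT) = 0.9286716938
N(-d2) = 0.1790630589
Rho = -K*T*exp(-rT)*N(-d2) = -0.8800 * 2.0000 * 0.9286716938 * 0.1790630589 = -0.292672

Answer: Rho = -0.292672


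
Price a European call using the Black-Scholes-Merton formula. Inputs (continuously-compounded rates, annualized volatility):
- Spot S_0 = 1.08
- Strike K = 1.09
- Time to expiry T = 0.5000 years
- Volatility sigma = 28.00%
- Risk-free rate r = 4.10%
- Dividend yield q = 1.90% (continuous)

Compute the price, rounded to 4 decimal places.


d1 = (ln(S/K) + (r - q + 0.5*sigma^2) * T) / (sigma * sqrt(T)) = 0.10800220
d2 = d1 - sigma * sqrt(T) = -0.08998770
exp(-rT) = 0.97970870; exp(-qT) = 0.99054498
C = S_0 * exp(-qT) * N(d1) - K * exp(-rT) * N(d2)
N(d1) = 0.54300303; N(d2) = 0.46414850
C = 1.0800 * 0.99054498 * 0.54300303 - 1.0900 * 0.97970870 * 0.46414850 = 0.0852

Answer: Price = 0.0852


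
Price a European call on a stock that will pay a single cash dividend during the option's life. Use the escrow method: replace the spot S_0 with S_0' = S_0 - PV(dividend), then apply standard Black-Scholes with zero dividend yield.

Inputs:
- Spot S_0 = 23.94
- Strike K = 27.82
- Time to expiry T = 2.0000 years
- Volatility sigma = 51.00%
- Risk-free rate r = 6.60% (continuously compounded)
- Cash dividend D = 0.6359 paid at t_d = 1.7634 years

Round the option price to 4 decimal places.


PV(D) = D * exp(-r * t_d) = 0.6359 * 0.89013299 = 0.56603557
S_0' = S_0 - PV(D) = 23.9400 - 0.56603557 = 23.37396443
d1 = (ln(S_0'/K) + (r + sigma^2/2)*T) / (sigma*sqrt(T)) = 0.30220854
d2 = d1 - sigma*sqrt(T) = -0.41904037
exp(-rT) = 0.87634100
N(d1) = 0.61875345; N(d2) = 0.33759331
C = S_0' * N(d1) - K * exp(-rT) * N(d2) = 23.37396443 * 0.61875345 - 27.8200 * 0.87634100 * 0.33759331 = 6.2323

Answer: Price = 6.2323


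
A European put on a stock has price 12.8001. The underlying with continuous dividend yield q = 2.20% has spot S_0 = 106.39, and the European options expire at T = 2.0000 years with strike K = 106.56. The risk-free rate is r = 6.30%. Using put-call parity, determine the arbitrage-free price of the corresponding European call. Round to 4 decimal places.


Put-call parity: C - P = S_0 * exp(-qT) - K * exp(-rT).
S_0 * exp(-qT) = 106.3900 * 0.95695396 = 101.81033154
K * exp(-rT) = 106.5600 * 0.88161485 = 93.94487807
C = P + S*exp(-qT) - K*exp(-rT)
C = 12.8001 + 101.81033154 - 93.94487807 = 20.6656

Answer: Call price = 20.6656


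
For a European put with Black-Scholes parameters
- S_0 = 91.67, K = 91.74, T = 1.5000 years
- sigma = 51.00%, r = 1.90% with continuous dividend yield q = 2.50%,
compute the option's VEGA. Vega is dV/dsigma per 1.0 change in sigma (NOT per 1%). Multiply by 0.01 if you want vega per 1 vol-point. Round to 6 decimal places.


Answer: Vega = 41.284203

Derivation:
d1 = 0.2966791283; d2 = -0.3279407561
phi(d1) = 0.3817658617; exp(-qT) = 0.9631944177; exp(-rT) = 0.9719022941
Vega = S * exp(-qT) * phi(d1) * sqrt(T) = 91.6700 * 0.9631944177 * 0.3817658617 * 1.2247448714 = 41.284203


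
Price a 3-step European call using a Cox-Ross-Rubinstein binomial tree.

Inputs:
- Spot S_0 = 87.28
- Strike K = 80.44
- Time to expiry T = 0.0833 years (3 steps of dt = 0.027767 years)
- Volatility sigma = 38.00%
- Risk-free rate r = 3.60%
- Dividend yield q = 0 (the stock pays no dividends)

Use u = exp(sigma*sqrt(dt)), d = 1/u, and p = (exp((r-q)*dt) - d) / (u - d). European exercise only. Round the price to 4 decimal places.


Answer: Price = V(0,0) = 8.1601

Derivation:
dt = T/N = 0.027767
u = exp(sigma*sqrt(dt)) = 1.065368; d = 1/u = 0.938642
p = (exp((r-q)*dt) - d) / (u - d) = 0.492067
Discount per step: exp(-r*dt) = 0.999001
Stock lattice S(k, i) with i counting down-moves:
  k=0: S(0,0) = 87.2800
  k=1: S(1,0) = 92.9854; S(1,1) = 81.9247
  k=2: S(2,0) = 99.0637; S(2,1) = 87.2800; S(2,2) = 76.8980
  k=3: S(3,0) = 105.5393; S(3,1) = 92.9854; S(3,2) = 81.9247; S(3,3) = 72.1797
Terminal payoffs V(N, i) = max(S_T - K, 0):
  V(3,0) = 25.099294; V(3,1) = 12.545355; V(3,2) = 1.484712; V(3,3) = 0.000000
Backward induction: V(k, i) = exp(-r*dt) * [p * V(k+1, i) + (1-p) * V(k+1, i+1)].
  V(2,0) = exp(-r*dt) * [p*25.099294 + (1-p)*12.545355] = 18.704028
  V(2,1) = exp(-r*dt) * [p*12.545355 + (1-p)*1.484712] = 6.920368
  V(2,2) = exp(-r*dt) * [p*1.484712 + (1-p)*0.000000] = 0.729848
  V(1,0) = exp(-r*dt) * [p*18.704028 + (1-p)*6.920368] = 12.706010
  V(1,1) = exp(-r*dt) * [p*6.920368 + (1-p)*0.729848] = 3.772225
  V(0,0) = exp(-r*dt) * [p*12.706010 + (1-p)*3.772225] = 8.160085


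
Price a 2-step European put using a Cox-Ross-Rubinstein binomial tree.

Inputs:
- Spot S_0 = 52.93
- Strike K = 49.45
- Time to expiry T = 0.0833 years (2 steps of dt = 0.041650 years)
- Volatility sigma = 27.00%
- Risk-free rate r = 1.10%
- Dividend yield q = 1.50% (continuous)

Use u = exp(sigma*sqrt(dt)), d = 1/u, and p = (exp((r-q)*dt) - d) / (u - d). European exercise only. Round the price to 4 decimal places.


dt = T/N = 0.041650
u = exp(sigma*sqrt(dt)) = 1.056649; d = 1/u = 0.946388
p = (exp((r-q)*dt) - d) / (u - d) = 0.484717
Discount per step: exp(-r*dt) = 0.999542
Stock lattice S(k, i) with i counting down-moves:
  k=0: S(0,0) = 52.9300
  k=1: S(1,0) = 55.9284; S(1,1) = 50.0923
  k=2: S(2,0) = 59.0967; S(2,1) = 52.9300; S(2,2) = 47.4068
Terminal payoffs V(N, i) = max(K - S_T, 0):
  V(2,0) = 0.000000; V(2,1) = 0.000000; V(2,2) = 2.043218
Backward induction: V(k, i) = exp(-r*dt) * [p * V(k+1, i) + (1-p) * V(k+1, i+1)].
  V(1,0) = exp(-r*dt) * [p*0.000000 + (1-p)*0.000000] = 0.000000
  V(1,1) = exp(-r*dt) * [p*0.000000 + (1-p)*2.043218] = 1.052353
  V(0,0) = exp(-r*dt) * [p*0.000000 + (1-p)*1.052353] = 0.542011

Answer: Price = V(0,0) = 0.5420


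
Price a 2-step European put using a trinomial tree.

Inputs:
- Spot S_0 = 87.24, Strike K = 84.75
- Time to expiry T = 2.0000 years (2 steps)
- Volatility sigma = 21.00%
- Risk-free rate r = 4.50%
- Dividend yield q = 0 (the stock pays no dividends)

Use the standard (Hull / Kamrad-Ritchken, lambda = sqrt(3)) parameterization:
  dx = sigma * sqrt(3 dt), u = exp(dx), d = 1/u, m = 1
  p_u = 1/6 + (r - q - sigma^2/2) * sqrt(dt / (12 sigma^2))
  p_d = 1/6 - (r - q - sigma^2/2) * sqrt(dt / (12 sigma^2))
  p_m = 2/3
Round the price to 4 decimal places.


dt = T/N = 1.000000; dx = sigma*sqrt(3*dt) = 0.363731
u = exp(dx) = 1.438687; d = 1/u = 0.695078
p_u = 0.198215, p_m = 0.666667, p_d = 0.135119
Discount per step: exp(-r*dt) = 0.955997
Stock lattice S(k, j) with j the centered position index:
  k=0: S(0,+0) = 87.2400
  k=1: S(1,-1) = 60.6386; S(1,+0) = 87.2400; S(1,+1) = 125.5110
  k=2: S(2,-2) = 42.1486; S(2,-1) = 60.6386; S(2,+0) = 87.2400; S(2,+1) = 125.5110; S(2,+2) = 180.5710
Terminal payoffs V(N, j) = max(K - S_T, 0):
  V(2,-2) = 42.601394; V(2,-1) = 24.111363; V(2,+0) = 0.000000; V(2,+1) = 0.000000; V(2,+2) = 0.000000
Backward induction: V(k, j) = exp(-r*dt) * [p_u * V(k+1, j+1) + p_m * V(k+1, j) + p_d * V(k+1, j-1)]
  V(1,-1) = exp(-r*dt) * [p_u*0.000000 + p_m*24.111363 + p_d*42.601394] = 20.869886
  V(1,+0) = exp(-r*dt) * [p_u*0.000000 + p_m*0.000000 + p_d*24.111363] = 3.114538
  V(1,+1) = exp(-r*dt) * [p_u*0.000000 + p_m*0.000000 + p_d*0.000000] = 0.000000
  V(0,+0) = exp(-r*dt) * [p_u*0.000000 + p_m*3.114538 + p_d*20.869886] = 4.680820

Answer: Price = V(0,0) = 4.6808


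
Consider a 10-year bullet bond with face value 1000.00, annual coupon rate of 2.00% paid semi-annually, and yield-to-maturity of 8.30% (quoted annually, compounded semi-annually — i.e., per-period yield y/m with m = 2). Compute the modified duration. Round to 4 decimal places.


Coupon per period c = face * coupon_rate / m = 10.000000
Periods per year m = 2; per-period yield y/m = 0.041500
Number of cashflows N = 20
Cashflows (t years, CF_t, discount factor 1/(1+y/m)^(m*t), PV):
  t = 0.5000: CF_t = 10.000000, DF = 0.960154, PV = 9.601536
  t = 1.0000: CF_t = 10.000000, DF = 0.921895, PV = 9.218950
  t = 1.5000: CF_t = 10.000000, DF = 0.885161, PV = 8.851608
  t = 2.0000: CF_t = 10.000000, DF = 0.849890, PV = 8.498904
  t = 2.5000: CF_t = 10.000000, DF = 0.816025, PV = 8.160253
  t = 3.0000: CF_t = 10.000000, DF = 0.783510, PV = 7.835097
  t = 3.5000: CF_t = 10.000000, DF = 0.752290, PV = 7.522896
  t = 4.0000: CF_t = 10.000000, DF = 0.722314, PV = 7.223136
  t = 4.5000: CF_t = 10.000000, DF = 0.693532, PV = 6.935320
  t = 5.0000: CF_t = 10.000000, DF = 0.665897, PV = 6.658973
  t = 5.5000: CF_t = 10.000000, DF = 0.639364, PV = 6.393637
  t = 6.0000: CF_t = 10.000000, DF = 0.613887, PV = 6.138874
  t = 6.5000: CF_t = 10.000000, DF = 0.589426, PV = 5.894262
  t = 7.0000: CF_t = 10.000000, DF = 0.565940, PV = 5.659397
  t = 7.5000: CF_t = 10.000000, DF = 0.543389, PV = 5.433891
  t = 8.0000: CF_t = 10.000000, DF = 0.521737, PV = 5.217370
  t = 8.5000: CF_t = 10.000000, DF = 0.500948, PV = 5.009476
  t = 9.0000: CF_t = 10.000000, DF = 0.480987, PV = 4.809867
  t = 9.5000: CF_t = 10.000000, DF = 0.461821, PV = 4.618211
  t = 10.0000: CF_t = 1010.000000, DF = 0.443419, PV = 447.853413
Price P = sum_t PV_t = 577.535071
First compute Macaulay numerator sum_t t * PV_t:
  t * PV_t at t = 0.5000: 4.800768
  t * PV_t at t = 1.0000: 9.218950
  t * PV_t at t = 1.5000: 13.277412
  t * PV_t at t = 2.0000: 16.997807
  t * PV_t at t = 2.5000: 20.400633
  t * PV_t at t = 3.0000: 23.505290
  t * PV_t at t = 3.5000: 26.330137
  t * PV_t at t = 4.0000: 28.892545
  t * PV_t at t = 4.5000: 31.208942
  t * PV_t at t = 5.0000: 33.294865
  t * PV_t at t = 5.5000: 35.165004
  t * PV_t at t = 6.0000: 36.833243
  t * PV_t at t = 6.5000: 38.312703
  t * PV_t at t = 7.0000: 39.615779
  t * PV_t at t = 7.5000: 40.754179
  t * PV_t at t = 8.0000: 41.738958
  t * PV_t at t = 8.5000: 42.580550
  t * PV_t at t = 9.0000: 43.288803
  t * PV_t at t = 9.5000: 43.873006
  t * PV_t at t = 10.0000: 4478.534129
Macaulay duration D = 5048.623702 / 577.535071 = 8.741675
Modified duration = D / (1 + y/m) = 8.741675 / (1 + 0.041500) = 8.393351

Answer: Modified duration = 8.3934


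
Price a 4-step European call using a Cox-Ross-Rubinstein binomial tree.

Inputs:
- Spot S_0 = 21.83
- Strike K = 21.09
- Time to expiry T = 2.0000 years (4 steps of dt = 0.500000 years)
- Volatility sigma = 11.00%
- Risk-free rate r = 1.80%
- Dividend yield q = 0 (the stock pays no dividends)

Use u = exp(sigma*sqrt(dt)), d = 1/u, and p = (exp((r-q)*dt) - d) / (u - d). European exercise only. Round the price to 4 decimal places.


dt = T/N = 0.500000
u = exp(sigma*sqrt(dt)) = 1.080887; d = 1/u = 0.925166
p = (exp((r-q)*dt) - d) / (u - d) = 0.538621
Discount per step: exp(-r*dt) = 0.991040
Stock lattice S(k, i) with i counting down-moves:
  k=0: S(0,0) = 21.8300
  k=1: S(1,0) = 23.5958; S(1,1) = 20.1964
  k=2: S(2,0) = 25.5043; S(2,1) = 21.8300; S(2,2) = 18.6850
  k=3: S(3,0) = 27.5673; S(3,1) = 23.5958; S(3,2) = 20.1964; S(3,3) = 17.2867
  k=4: S(4,0) = 29.7971; S(4,1) = 25.5043; S(4,2) = 21.8300; S(4,3) = 18.6850; S(4,4) = 15.9931
Terminal payoffs V(N, i) = max(S_T - K, 0):
  V(4,0) = 8.707132; V(4,1) = 4.414341; V(4,2) = 0.740000; V(4,3) = 0.000000; V(4,4) = 0.000000
Backward induction: V(k, i) = exp(-r*dt) * [p * V(k+1, i) + (1-p) * V(k+1, i+1)].
  V(3,0) = exp(-r*dt) * [p*8.707132 + (1-p)*4.414341] = 6.666262
  V(3,1) = exp(-r*dt) * [p*4.414341 + (1-p)*0.740000] = 2.694716
  V(3,2) = exp(-r*dt) * [p*0.740000 + (1-p)*0.000000] = 0.395009
  V(3,3) = exp(-r*dt) * [p*0.000000 + (1-p)*0.000000] = 0.000000
  V(2,0) = exp(-r*dt) * [p*6.666262 + (1-p)*2.694716] = 4.790565
  V(2,1) = exp(-r*dt) * [p*2.694716 + (1-p)*0.395009] = 1.619042
  V(2,2) = exp(-r*dt) * [p*0.395009 + (1-p)*0.000000] = 0.210854
  V(1,0) = exp(-r*dt) * [p*4.790565 + (1-p)*1.619042] = 3.297480
  V(1,1) = exp(-r*dt) * [p*1.619042 + (1-p)*0.210854] = 0.960649
  V(0,0) = exp(-r*dt) * [p*3.297480 + (1-p)*0.960649] = 2.199431

Answer: Price = V(0,0) = 2.1994


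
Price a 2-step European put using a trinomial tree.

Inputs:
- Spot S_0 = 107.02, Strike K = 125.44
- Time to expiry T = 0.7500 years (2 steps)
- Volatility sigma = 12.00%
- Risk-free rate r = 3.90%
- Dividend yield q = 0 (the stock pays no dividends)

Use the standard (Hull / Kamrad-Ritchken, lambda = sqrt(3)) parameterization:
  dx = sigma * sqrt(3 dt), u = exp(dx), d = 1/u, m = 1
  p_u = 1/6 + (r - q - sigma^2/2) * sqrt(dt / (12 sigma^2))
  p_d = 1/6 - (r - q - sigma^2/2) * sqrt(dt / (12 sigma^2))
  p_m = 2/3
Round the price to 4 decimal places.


dt = T/N = 0.375000; dx = sigma*sqrt(3*dt) = 0.127279
u = exp(dx) = 1.135734; d = 1/u = 0.880488
p_u = 0.213512, p_m = 0.666667, p_d = 0.119821
Discount per step: exp(-r*dt) = 0.985481
Stock lattice S(k, j) with j the centered position index:
  k=0: S(0,+0) = 107.0200
  k=1: S(1,-1) = 94.2298; S(1,+0) = 107.0200; S(1,+1) = 121.5463
  k=2: S(2,-2) = 82.9682; S(2,-1) = 94.2298; S(2,+0) = 107.0200; S(2,+1) = 121.5463; S(2,+2) = 138.0442
Terminal payoffs V(N, j) = max(K - S_T, 0):
  V(2,-2) = 42.471809; V(2,-1) = 31.210197; V(2,+0) = 18.420000; V(2,+1) = 3.893737; V(2,+2) = 0.000000
Backward induction: V(k, j) = exp(-r*dt) * [p_u * V(k+1, j+1) + p_m * V(k+1, j) + p_d * V(k+1, j-1)]
  V(1,-1) = exp(-r*dt) * [p_u*18.420000 + p_m*31.210197 + p_d*42.471809] = 29.395636
  V(1,+0) = exp(-r*dt) * [p_u*3.893737 + p_m*18.420000 + p_d*31.210197] = 16.606341
  V(1,+1) = exp(-r*dt) * [p_u*0.000000 + p_m*3.893737 + p_d*18.420000] = 4.733193
  V(0,+0) = exp(-r*dt) * [p_u*4.733193 + p_m*16.606341 + p_d*29.395636] = 15.377156

Answer: Price = V(0,0) = 15.3772


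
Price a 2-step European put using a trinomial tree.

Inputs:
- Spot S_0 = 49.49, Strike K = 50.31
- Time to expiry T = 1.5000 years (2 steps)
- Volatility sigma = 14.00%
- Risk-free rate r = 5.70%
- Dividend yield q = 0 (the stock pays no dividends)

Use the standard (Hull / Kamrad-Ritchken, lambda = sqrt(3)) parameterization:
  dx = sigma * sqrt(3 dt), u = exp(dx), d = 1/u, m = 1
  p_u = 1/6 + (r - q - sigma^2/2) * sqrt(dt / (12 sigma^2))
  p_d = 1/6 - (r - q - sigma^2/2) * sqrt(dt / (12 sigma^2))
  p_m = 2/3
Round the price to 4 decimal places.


dt = T/N = 0.750000; dx = sigma*sqrt(3*dt) = 0.210000
u = exp(dx) = 1.233678; d = 1/u = 0.810584
p_u = 0.250952, p_m = 0.666667, p_d = 0.082381
Discount per step: exp(-r*dt) = 0.958151
Stock lattice S(k, j) with j the centered position index:
  k=0: S(0,+0) = 49.4900
  k=1: S(1,-1) = 40.1158; S(1,+0) = 49.4900; S(1,+1) = 61.0547
  k=2: S(2,-2) = 32.5172; S(2,-1) = 40.1158; S(2,+0) = 49.4900; S(2,+1) = 61.0547; S(2,+2) = 75.3219
Terminal payoffs V(N, j) = max(K - S_T, 0):
  V(2,-2) = 17.792753; V(2,-1) = 10.194186; V(2,+0) = 0.820000; V(2,+1) = 0.000000; V(2,+2) = 0.000000
Backward induction: V(k, j) = exp(-r*dt) * [p_u * V(k+1, j+1) + p_m * V(k+1, j) + p_d * V(k+1, j-1)]
  V(1,-1) = exp(-r*dt) * [p_u*0.820000 + p_m*10.194186 + p_d*17.792753] = 8.113323
  V(1,+0) = exp(-r*dt) * [p_u*0.000000 + p_m*0.820000 + p_d*10.194186] = 1.328451
  V(1,+1) = exp(-r*dt) * [p_u*0.000000 + p_m*0.000000 + p_d*0.820000] = 0.064725
  V(0,+0) = exp(-r*dt) * [p_u*0.064725 + p_m*1.328451 + p_d*8.113323] = 1.504546

Answer: Price = V(0,0) = 1.5045


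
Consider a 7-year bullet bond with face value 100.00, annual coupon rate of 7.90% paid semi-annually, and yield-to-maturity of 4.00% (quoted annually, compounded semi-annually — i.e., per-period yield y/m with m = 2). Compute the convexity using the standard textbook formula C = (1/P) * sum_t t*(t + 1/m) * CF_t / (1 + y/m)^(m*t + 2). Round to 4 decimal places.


Coupon per period c = face * coupon_rate / m = 3.950000
Periods per year m = 2; per-period yield y/m = 0.020000
Number of cashflows N = 14
Cashflows (t years, CF_t, discount factor 1/(1+y/m)^(m*t), PV):
  t = 0.5000: CF_t = 3.950000, DF = 0.980392, PV = 3.872549
  t = 1.0000: CF_t = 3.950000, DF = 0.961169, PV = 3.796617
  t = 1.5000: CF_t = 3.950000, DF = 0.942322, PV = 3.722173
  t = 2.0000: CF_t = 3.950000, DF = 0.923845, PV = 3.649189
  t = 2.5000: CF_t = 3.950000, DF = 0.905731, PV = 3.577637
  t = 3.0000: CF_t = 3.950000, DF = 0.887971, PV = 3.507487
  t = 3.5000: CF_t = 3.950000, DF = 0.870560, PV = 3.438713
  t = 4.0000: CF_t = 3.950000, DF = 0.853490, PV = 3.371287
  t = 4.5000: CF_t = 3.950000, DF = 0.836755, PV = 3.305183
  t = 5.0000: CF_t = 3.950000, DF = 0.820348, PV = 3.240376
  t = 5.5000: CF_t = 3.950000, DF = 0.804263, PV = 3.176839
  t = 6.0000: CF_t = 3.950000, DF = 0.788493, PV = 3.114548
  t = 6.5000: CF_t = 3.950000, DF = 0.773033, PV = 3.053478
  t = 7.0000: CF_t = 103.950000, DF = 0.757875, PV = 78.781109
Price P = sum_t PV_t = 123.607185
Convexity numerator sum_t t*(t + 1/m) * CF_t / (1+y/m)^(m*t + 2):
  t = 0.5000: term = 1.861087
  t = 1.0000: term = 5.473784
  t = 1.5000: term = 10.732910
  t = 2.0000: term = 17.537435
  t = 2.5000: term = 25.790345
  t = 3.0000: term = 35.398513
  t = 3.5000: term = 46.272566
  t = 4.0000: term = 58.326764
  t = 4.5000: term = 71.478878
  t = 5.0000: term = 85.650071
  t = 5.5000: term = 100.764790
  t = 6.0000: term = 116.750648
  t = 6.5000: term = 133.538322
  t = 7.0000: term = 3975.401973
Convexity = (1/P) * sum = 4684.978085 / 123.607185 = 37.902150

Answer: Convexity = 37.9022
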